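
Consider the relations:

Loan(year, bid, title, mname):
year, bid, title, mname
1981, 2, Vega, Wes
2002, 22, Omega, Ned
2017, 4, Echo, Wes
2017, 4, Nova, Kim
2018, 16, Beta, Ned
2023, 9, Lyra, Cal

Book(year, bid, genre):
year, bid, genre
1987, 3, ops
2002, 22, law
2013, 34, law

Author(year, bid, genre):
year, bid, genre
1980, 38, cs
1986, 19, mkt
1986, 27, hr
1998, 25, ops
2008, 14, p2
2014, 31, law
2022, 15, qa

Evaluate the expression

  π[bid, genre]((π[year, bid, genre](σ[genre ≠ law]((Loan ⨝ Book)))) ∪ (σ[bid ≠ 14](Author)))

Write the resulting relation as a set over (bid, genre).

{(15, qa), (19, mkt), (25, ops), (27, hr), (31, law), (38, cs)}

Natural join on year, bid: {(2002, 22, Omega, Ned, law)}
σ[genre ≠ law]: keep tuples satisfying genre ≠ law → {}
Keep only column(s) year, bid, genre: {}
σ[bid ≠ 14]: keep tuples satisfying bid ≠ 14 → {(1980, 38, cs), (1986, 19, mkt), (1986, 27, hr), (1998, 25, ops), (2014, 31, law), (2022, 15, qa)}
Set union of the two operands is {(1980, 38, cs), (1986, 19, mkt), (1986, 27, hr), (1998, 25, ops), (2014, 31, law), (2022, 15, qa)}.
Keep only column(s) bid, genre: {(15, qa), (19, mkt), (25, ops), (27, hr), (31, law), (38, cs)}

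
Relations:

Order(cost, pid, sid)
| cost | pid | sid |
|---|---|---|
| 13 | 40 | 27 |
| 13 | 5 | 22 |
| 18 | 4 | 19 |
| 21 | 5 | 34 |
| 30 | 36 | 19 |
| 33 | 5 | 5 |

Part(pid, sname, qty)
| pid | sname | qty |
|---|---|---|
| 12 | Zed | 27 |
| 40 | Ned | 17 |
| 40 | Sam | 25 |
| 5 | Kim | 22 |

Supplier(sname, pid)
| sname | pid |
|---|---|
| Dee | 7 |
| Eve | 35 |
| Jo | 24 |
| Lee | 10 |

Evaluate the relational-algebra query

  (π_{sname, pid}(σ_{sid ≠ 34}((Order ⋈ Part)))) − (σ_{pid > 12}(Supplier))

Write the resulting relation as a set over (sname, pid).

Joining Order and Part on pid yields {(13, 40, 27, Ned, 17), (13, 40, 27, Sam, 25), (13, 5, 22, Kim, 22), (21, 5, 34, Kim, 22), (33, 5, 5, Kim, 22)}.
Filtering on sid ≠ 34 leaves {(13, 40, 27, Ned, 17), (13, 40, 27, Sam, 25), (13, 5, 22, Kim, 22), (33, 5, 5, Kim, 22)}.
Projecting to sname, pid (1 duplicate(s) eliminated): {(Kim, 5), (Ned, 40), (Sam, 40)}
Filtering on pid > 12 leaves {(Eve, 35), (Jo, 24)}.
Set difference of the two operands is {(Kim, 5), (Ned, 40), (Sam, 40)}.

{(Kim, 5), (Ned, 40), (Sam, 40)}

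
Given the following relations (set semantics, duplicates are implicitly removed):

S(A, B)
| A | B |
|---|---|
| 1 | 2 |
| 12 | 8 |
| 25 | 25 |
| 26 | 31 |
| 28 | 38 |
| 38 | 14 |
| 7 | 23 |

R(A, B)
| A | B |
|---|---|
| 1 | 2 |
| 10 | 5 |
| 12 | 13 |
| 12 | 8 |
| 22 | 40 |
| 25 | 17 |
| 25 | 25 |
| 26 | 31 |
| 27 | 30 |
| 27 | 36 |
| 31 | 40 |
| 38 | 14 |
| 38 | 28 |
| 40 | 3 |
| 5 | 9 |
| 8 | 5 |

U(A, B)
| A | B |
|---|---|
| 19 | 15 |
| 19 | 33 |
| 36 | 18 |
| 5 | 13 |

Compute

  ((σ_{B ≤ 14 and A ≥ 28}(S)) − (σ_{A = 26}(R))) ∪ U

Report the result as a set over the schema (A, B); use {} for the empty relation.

{(19, 15), (19, 33), (36, 18), (38, 14), (5, 13)}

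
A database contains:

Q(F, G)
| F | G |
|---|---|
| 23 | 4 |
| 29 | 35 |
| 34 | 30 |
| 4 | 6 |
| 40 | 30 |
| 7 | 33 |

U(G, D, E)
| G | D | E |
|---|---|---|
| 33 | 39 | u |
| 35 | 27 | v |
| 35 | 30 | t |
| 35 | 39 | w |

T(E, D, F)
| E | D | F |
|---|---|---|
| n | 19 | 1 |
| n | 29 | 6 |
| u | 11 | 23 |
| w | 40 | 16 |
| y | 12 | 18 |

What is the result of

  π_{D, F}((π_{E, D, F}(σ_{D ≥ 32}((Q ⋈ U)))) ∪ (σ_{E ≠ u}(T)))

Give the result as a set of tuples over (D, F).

{(12, 18), (19, 1), (29, 6), (39, 29), (39, 7), (40, 16)}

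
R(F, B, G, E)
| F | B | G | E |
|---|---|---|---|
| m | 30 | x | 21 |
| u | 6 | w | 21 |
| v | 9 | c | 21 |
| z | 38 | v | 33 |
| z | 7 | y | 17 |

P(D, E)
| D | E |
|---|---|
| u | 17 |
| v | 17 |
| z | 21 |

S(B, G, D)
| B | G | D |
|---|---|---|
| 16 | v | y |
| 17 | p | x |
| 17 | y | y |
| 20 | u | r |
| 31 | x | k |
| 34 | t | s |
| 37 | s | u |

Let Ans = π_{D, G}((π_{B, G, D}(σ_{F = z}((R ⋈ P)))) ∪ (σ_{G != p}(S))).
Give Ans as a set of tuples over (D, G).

{(k, x), (r, u), (s, t), (u, s), (u, y), (v, y), (y, v), (y, y)}

R ⋈ P (natural join on E): {(m, 30, x, 21, z), (u, 6, w, 21, z), (v, 9, c, 21, z), (z, 7, y, 17, u), (z, 7, y, 17, v)}
Selection F = z: {(z, 7, y, 17, u), (z, 7, y, 17, v)}
π[B, G, D]: project onto (B, G, D) → {(7, y, u), (7, y, v)}
Selection G != p: {(16, v, y), (17, y, y), (20, u, r), (31, x, k), (34, t, s), (37, s, u)}
Set union of the two operands is {(16, v, y), (17, y, y), (20, u, r), (31, x, k), (34, t, s), (37, s, u), (7, y, u), (7, y, v)}.
π[D, G]: project onto (D, G) → {(k, x), (r, u), (s, t), (u, s), (u, y), (v, y), (y, v), (y, y)}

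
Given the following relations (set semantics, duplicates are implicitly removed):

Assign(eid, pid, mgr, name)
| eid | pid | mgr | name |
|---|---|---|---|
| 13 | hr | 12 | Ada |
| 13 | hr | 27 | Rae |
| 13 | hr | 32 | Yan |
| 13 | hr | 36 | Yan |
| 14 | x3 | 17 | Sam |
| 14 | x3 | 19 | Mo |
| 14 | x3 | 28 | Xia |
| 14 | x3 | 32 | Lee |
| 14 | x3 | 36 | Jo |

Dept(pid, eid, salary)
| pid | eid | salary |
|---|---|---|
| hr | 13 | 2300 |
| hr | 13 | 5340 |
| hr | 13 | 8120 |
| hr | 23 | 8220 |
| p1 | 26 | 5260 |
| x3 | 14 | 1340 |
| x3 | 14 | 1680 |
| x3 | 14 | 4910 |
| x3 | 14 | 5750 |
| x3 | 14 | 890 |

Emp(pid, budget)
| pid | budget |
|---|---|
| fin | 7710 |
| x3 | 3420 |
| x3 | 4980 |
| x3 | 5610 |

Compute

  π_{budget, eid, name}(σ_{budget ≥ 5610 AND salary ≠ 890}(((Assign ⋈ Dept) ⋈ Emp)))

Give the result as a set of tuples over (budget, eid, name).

Natural join on eid, pid: {(13, hr, 12, Ada, 2300), (13, hr, 12, Ada, 5340), (13, hr, 12, Ada, 8120), (13, hr, 27, Rae, 2300), (13, hr, 27, Rae, 5340), (13, hr, 27, Rae, 8120), (13, hr, 32, Yan, 2300), (13, hr, 32, Yan, 5340), (13, hr, 32, Yan, 8120), (13, hr, 36, Yan, 2300), (13, hr, 36, Yan, 5340), (13, hr, 36, Yan, 8120), (14, x3, 17, Sam, 1340), (14, x3, 17, Sam, 1680), (14, x3, 17, Sam, 4910), (14, x3, 17, Sam, 5750), (14, x3, 17, Sam, 890), (14, x3, 19, Mo, 1340), (14, x3, 19, Mo, 1680), (14, x3, 19, Mo, 4910), (14, x3, 19, Mo, 5750), (14, x3, 19, Mo, 890), (14, x3, 28, Xia, 1340), (14, x3, 28, Xia, 1680), (14, x3, 28, Xia, 4910), (14, x3, 28, Xia, 5750), (14, x3, 28, Xia, 890), (14, x3, 32, Lee, 1340), (14, x3, 32, Lee, 1680), (14, x3, 32, Lee, 4910), (14, x3, 32, Lee, 5750), (14, x3, 32, Lee, 890), (14, x3, 36, Jo, 1340), (14, x3, 36, Jo, 1680), (14, x3, 36, Jo, 4910), (14, x3, 36, Jo, 5750), (14, x3, 36, Jo, 890)}
Natural join on pid: {(14, x3, 17, Sam, 1340, 3420), (14, x3, 17, Sam, 1340, 4980), (14, x3, 17, Sam, 1340, 5610), (14, x3, 17, Sam, 1680, 3420), (14, x3, 17, Sam, 1680, 4980), (14, x3, 17, Sam, 1680, 5610), (14, x3, 17, Sam, 4910, 3420), (14, x3, 17, Sam, 4910, 4980), (14, x3, 17, Sam, 4910, 5610), (14, x3, 17, Sam, 5750, 3420), (14, x3, 17, Sam, 5750, 4980), (14, x3, 17, Sam, 5750, 5610), (14, x3, 17, Sam, 890, 3420), (14, x3, 17, Sam, 890, 4980), (14, x3, 17, Sam, 890, 5610), (14, x3, 19, Mo, 1340, 3420), (14, x3, 19, Mo, 1340, 4980), (14, x3, 19, Mo, 1340, 5610), (14, x3, 19, Mo, 1680, 3420), (14, x3, 19, Mo, 1680, 4980), (14, x3, 19, Mo, 1680, 5610), (14, x3, 19, Mo, 4910, 3420), (14, x3, 19, Mo, 4910, 4980), (14, x3, 19, Mo, 4910, 5610), (14, x3, 19, Mo, 5750, 3420), (14, x3, 19, Mo, 5750, 4980), (14, x3, 19, Mo, 5750, 5610), (14, x3, 19, Mo, 890, 3420), (14, x3, 19, Mo, 890, 4980), (14, x3, 19, Mo, 890, 5610), (14, x3, 28, Xia, 1340, 3420), (14, x3, 28, Xia, 1340, 4980), (14, x3, 28, Xia, 1340, 5610), (14, x3, 28, Xia, 1680, 3420), (14, x3, 28, Xia, 1680, 4980), (14, x3, 28, Xia, 1680, 5610), (14, x3, 28, Xia, 4910, 3420), (14, x3, 28, Xia, 4910, 4980), (14, x3, 28, Xia, 4910, 5610), (14, x3, 28, Xia, 5750, 3420), (14, x3, 28, Xia, 5750, 4980), (14, x3, 28, Xia, 5750, 5610), (14, x3, 28, Xia, 890, 3420), (14, x3, 28, Xia, 890, 4980), (14, x3, 28, Xia, 890, 5610), (14, x3, 32, Lee, 1340, 3420), (14, x3, 32, Lee, 1340, 4980), (14, x3, 32, Lee, 1340, 5610), (14, x3, 32, Lee, 1680, 3420), (14, x3, 32, Lee, 1680, 4980), (14, x3, 32, Lee, 1680, 5610), (14, x3, 32, Lee, 4910, 3420), (14, x3, 32, Lee, 4910, 4980), (14, x3, 32, Lee, 4910, 5610), (14, x3, 32, Lee, 5750, 3420), (14, x3, 32, Lee, 5750, 4980), (14, x3, 32, Lee, 5750, 5610), (14, x3, 32, Lee, 890, 3420), (14, x3, 32, Lee, 890, 4980), (14, x3, 32, Lee, 890, 5610), (14, x3, 36, Jo, 1340, 3420), (14, x3, 36, Jo, 1340, 4980), (14, x3, 36, Jo, 1340, 5610), (14, x3, 36, Jo, 1680, 3420), (14, x3, 36, Jo, 1680, 4980), (14, x3, 36, Jo, 1680, 5610), (14, x3, 36, Jo, 4910, 3420), (14, x3, 36, Jo, 4910, 4980), (14, x3, 36, Jo, 4910, 5610), (14, x3, 36, Jo, 5750, 3420), (14, x3, 36, Jo, 5750, 4980), (14, x3, 36, Jo, 5750, 5610), (14, x3, 36, Jo, 890, 3420), (14, x3, 36, Jo, 890, 4980), (14, x3, 36, Jo, 890, 5610)}
Selection budget ≥ 5610 AND salary ≠ 890: {(14, x3, 17, Sam, 1340, 5610), (14, x3, 17, Sam, 1680, 5610), (14, x3, 17, Sam, 4910, 5610), (14, x3, 17, Sam, 5750, 5610), (14, x3, 19, Mo, 1340, 5610), (14, x3, 19, Mo, 1680, 5610), (14, x3, 19, Mo, 4910, 5610), (14, x3, 19, Mo, 5750, 5610), (14, x3, 28, Xia, 1340, 5610), (14, x3, 28, Xia, 1680, 5610), (14, x3, 28, Xia, 4910, 5610), (14, x3, 28, Xia, 5750, 5610), (14, x3, 32, Lee, 1340, 5610), (14, x3, 32, Lee, 1680, 5610), (14, x3, 32, Lee, 4910, 5610), (14, x3, 32, Lee, 5750, 5610), (14, x3, 36, Jo, 1340, 5610), (14, x3, 36, Jo, 1680, 5610), (14, x3, 36, Jo, 4910, 5610), (14, x3, 36, Jo, 5750, 5610)}
π_{budget, eid, name} gives {(5610, 14, Jo), (5610, 14, Lee), (5610, 14, Mo), (5610, 14, Sam), (5610, 14, Xia)} (15 duplicate(s) eliminated).

{(5610, 14, Jo), (5610, 14, Lee), (5610, 14, Mo), (5610, 14, Sam), (5610, 14, Xia)}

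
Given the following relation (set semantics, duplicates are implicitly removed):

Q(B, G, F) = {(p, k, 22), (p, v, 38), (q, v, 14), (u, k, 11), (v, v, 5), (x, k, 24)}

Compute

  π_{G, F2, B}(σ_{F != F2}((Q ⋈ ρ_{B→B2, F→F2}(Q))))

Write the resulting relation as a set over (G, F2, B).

{(k, 11, p), (k, 11, x), (k, 22, u), (k, 22, x), (k, 24, p), (k, 24, u), (v, 14, p), (v, 14, v), (v, 38, q), (v, 38, v), (v, 5, p), (v, 5, q)}

ρ[B→B2, F→F2]: schema becomes (B2, G, F2); tuples unchanged.
Joining Q and ρ_{B→B2, F→F2}(Q) on G yields {(p, k, 22, p, 22), (p, k, 22, u, 11), (p, k, 22, x, 24), (p, v, 38, p, 38), (p, v, 38, q, 14), (p, v, 38, v, 5), (q, v, 14, p, 38), (q, v, 14, q, 14), (q, v, 14, v, 5), (u, k, 11, p, 22), (u, k, 11, u, 11), (u, k, 11, x, 24), (v, v, 5, p, 38), (v, v, 5, q, 14), (v, v, 5, v, 5), (x, k, 24, p, 22), (x, k, 24, u, 11), (x, k, 24, x, 24)}.
σ[F != F2]: keep tuples satisfying F != F2 → {(p, k, 22, u, 11), (p, k, 22, x, 24), (p, v, 38, q, 14), (p, v, 38, v, 5), (q, v, 14, p, 38), (q, v, 14, v, 5), (u, k, 11, p, 22), (u, k, 11, x, 24), (v, v, 5, p, 38), (v, v, 5, q, 14), (x, k, 24, p, 22), (x, k, 24, u, 11)}
Keep only column(s) G, F2, B: {(k, 11, p), (k, 11, x), (k, 22, u), (k, 22, x), (k, 24, p), (k, 24, u), (v, 14, p), (v, 14, v), (v, 38, q), (v, 38, v), (v, 5, p), (v, 5, q)}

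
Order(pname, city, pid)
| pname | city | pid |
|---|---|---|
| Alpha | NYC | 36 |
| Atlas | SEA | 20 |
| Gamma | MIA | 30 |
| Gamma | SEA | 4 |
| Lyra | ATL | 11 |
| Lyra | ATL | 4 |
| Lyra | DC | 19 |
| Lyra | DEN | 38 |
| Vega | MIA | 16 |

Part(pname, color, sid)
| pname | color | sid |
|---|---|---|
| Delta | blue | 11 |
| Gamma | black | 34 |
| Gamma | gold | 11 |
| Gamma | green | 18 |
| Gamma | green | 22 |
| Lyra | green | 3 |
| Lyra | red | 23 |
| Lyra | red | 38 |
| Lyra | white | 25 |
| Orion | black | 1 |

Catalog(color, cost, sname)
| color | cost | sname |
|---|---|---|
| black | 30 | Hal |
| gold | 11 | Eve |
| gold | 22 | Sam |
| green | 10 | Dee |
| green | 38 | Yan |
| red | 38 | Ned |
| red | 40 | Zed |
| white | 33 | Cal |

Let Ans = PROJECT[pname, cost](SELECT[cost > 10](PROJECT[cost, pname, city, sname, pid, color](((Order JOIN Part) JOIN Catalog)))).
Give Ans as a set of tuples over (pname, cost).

{(Gamma, 11), (Gamma, 22), (Gamma, 30), (Gamma, 38), (Lyra, 33), (Lyra, 38), (Lyra, 40)}

Joining Order and Part on pname yields {(Gamma, MIA, 30, black, 34), (Gamma, MIA, 30, gold, 11), (Gamma, MIA, 30, green, 18), (Gamma, MIA, 30, green, 22), (Gamma, SEA, 4, black, 34), (Gamma, SEA, 4, gold, 11), (Gamma, SEA, 4, green, 18), (Gamma, SEA, 4, green, 22), (Lyra, ATL, 11, green, 3), (Lyra, ATL, 11, red, 23), (Lyra, ATL, 11, red, 38), (Lyra, ATL, 11, white, 25), (Lyra, ATL, 4, green, 3), (Lyra, ATL, 4, red, 23), (Lyra, ATL, 4, red, 38), (Lyra, ATL, 4, white, 25), (Lyra, DC, 19, green, 3), (Lyra, DC, 19, red, 23), (Lyra, DC, 19, red, 38), (Lyra, DC, 19, white, 25), (Lyra, DEN, 38, green, 3), (Lyra, DEN, 38, red, 23), (Lyra, DEN, 38, red, 38), (Lyra, DEN, 38, white, 25)}.
Joining (Order JOIN Part) and Catalog on color yields {(Gamma, MIA, 30, black, 34, 30, Hal), (Gamma, MIA, 30, gold, 11, 11, Eve), (Gamma, MIA, 30, gold, 11, 22, Sam), (Gamma, MIA, 30, green, 18, 10, Dee), (Gamma, MIA, 30, green, 18, 38, Yan), (Gamma, MIA, 30, green, 22, 10, Dee), (Gamma, MIA, 30, green, 22, 38, Yan), (Gamma, SEA, 4, black, 34, 30, Hal), (Gamma, SEA, 4, gold, 11, 11, Eve), (Gamma, SEA, 4, gold, 11, 22, Sam), (Gamma, SEA, 4, green, 18, 10, Dee), (Gamma, SEA, 4, green, 18, 38, Yan), (Gamma, SEA, 4, green, 22, 10, Dee), (Gamma, SEA, 4, green, 22, 38, Yan), (Lyra, ATL, 11, green, 3, 10, Dee), (Lyra, ATL, 11, green, 3, 38, Yan), (Lyra, ATL, 11, red, 23, 38, Ned), (Lyra, ATL, 11, red, 23, 40, Zed), (Lyra, ATL, 11, red, 38, 38, Ned), (Lyra, ATL, 11, red, 38, 40, Zed), (Lyra, ATL, 11, white, 25, 33, Cal), (Lyra, ATL, 4, green, 3, 10, Dee), (Lyra, ATL, 4, green, 3, 38, Yan), (Lyra, ATL, 4, red, 23, 38, Ned), (Lyra, ATL, 4, red, 23, 40, Zed), (Lyra, ATL, 4, red, 38, 38, Ned), (Lyra, ATL, 4, red, 38, 40, Zed), (Lyra, ATL, 4, white, 25, 33, Cal), (Lyra, DC, 19, green, 3, 10, Dee), (Lyra, DC, 19, green, 3, 38, Yan), (Lyra, DC, 19, red, 23, 38, Ned), (Lyra, DC, 19, red, 23, 40, Zed), (Lyra, DC, 19, red, 38, 38, Ned), (Lyra, DC, 19, red, 38, 40, Zed), (Lyra, DC, 19, white, 25, 33, Cal), (Lyra, DEN, 38, green, 3, 10, Dee), (Lyra, DEN, 38, green, 3, 38, Yan), (Lyra, DEN, 38, red, 23, 38, Ned), (Lyra, DEN, 38, red, 23, 40, Zed), (Lyra, DEN, 38, red, 38, 38, Ned), (Lyra, DEN, 38, red, 38, 40, Zed), (Lyra, DEN, 38, white, 25, 33, Cal)}.
π[cost, pname, city, sname, pid, color]: project onto (cost, pname, city, sname, pid, color) (12 duplicate(s) eliminated) → {(10, Gamma, MIA, Dee, 30, green), (10, Gamma, SEA, Dee, 4, green), (10, Lyra, ATL, Dee, 11, green), (10, Lyra, ATL, Dee, 4, green), (10, Lyra, DC, Dee, 19, green), (10, Lyra, DEN, Dee, 38, green), (11, Gamma, MIA, Eve, 30, gold), (11, Gamma, SEA, Eve, 4, gold), (22, Gamma, MIA, Sam, 30, gold), (22, Gamma, SEA, Sam, 4, gold), (30, Gamma, MIA, Hal, 30, black), (30, Gamma, SEA, Hal, 4, black), (33, Lyra, ATL, Cal, 11, white), (33, Lyra, ATL, Cal, 4, white), (33, Lyra, DC, Cal, 19, white), (33, Lyra, DEN, Cal, 38, white), (38, Gamma, MIA, Yan, 30, green), (38, Gamma, SEA, Yan, 4, green), (38, Lyra, ATL, Ned, 11, red), (38, Lyra, ATL, Ned, 4, red), (38, Lyra, ATL, Yan, 11, green), (38, Lyra, ATL, Yan, 4, green), (38, Lyra, DC, Ned, 19, red), (38, Lyra, DC, Yan, 19, green), (38, Lyra, DEN, Ned, 38, red), (38, Lyra, DEN, Yan, 38, green), (40, Lyra, ATL, Zed, 11, red), (40, Lyra, ATL, Zed, 4, red), (40, Lyra, DC, Zed, 19, red), (40, Lyra, DEN, Zed, 38, red)}
σ[cost > 10]: keep tuples satisfying cost > 10 → {(11, Gamma, MIA, Eve, 30, gold), (11, Gamma, SEA, Eve, 4, gold), (22, Gamma, MIA, Sam, 30, gold), (22, Gamma, SEA, Sam, 4, gold), (30, Gamma, MIA, Hal, 30, black), (30, Gamma, SEA, Hal, 4, black), (33, Lyra, ATL, Cal, 11, white), (33, Lyra, ATL, Cal, 4, white), (33, Lyra, DC, Cal, 19, white), (33, Lyra, DEN, Cal, 38, white), (38, Gamma, MIA, Yan, 30, green), (38, Gamma, SEA, Yan, 4, green), (38, Lyra, ATL, Ned, 11, red), (38, Lyra, ATL, Ned, 4, red), (38, Lyra, ATL, Yan, 11, green), (38, Lyra, ATL, Yan, 4, green), (38, Lyra, DC, Ned, 19, red), (38, Lyra, DC, Yan, 19, green), (38, Lyra, DEN, Ned, 38, red), (38, Lyra, DEN, Yan, 38, green), (40, Lyra, ATL, Zed, 11, red), (40, Lyra, ATL, Zed, 4, red), (40, Lyra, DC, Zed, 19, red), (40, Lyra, DEN, Zed, 38, red)}
π[pname, cost]: project onto (pname, cost) (17 duplicate(s) eliminated) → {(Gamma, 11), (Gamma, 22), (Gamma, 30), (Gamma, 38), (Lyra, 33), (Lyra, 38), (Lyra, 40)}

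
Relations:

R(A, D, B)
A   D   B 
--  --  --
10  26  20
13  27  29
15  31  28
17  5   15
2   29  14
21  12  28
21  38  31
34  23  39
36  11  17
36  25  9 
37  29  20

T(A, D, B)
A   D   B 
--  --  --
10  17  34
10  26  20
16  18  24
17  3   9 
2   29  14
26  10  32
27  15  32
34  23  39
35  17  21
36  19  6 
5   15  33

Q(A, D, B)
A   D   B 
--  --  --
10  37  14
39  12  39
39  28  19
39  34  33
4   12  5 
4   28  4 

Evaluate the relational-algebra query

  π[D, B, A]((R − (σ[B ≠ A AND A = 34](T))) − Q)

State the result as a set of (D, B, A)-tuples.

{(11, 17, 36), (12, 28, 21), (25, 9, 36), (26, 20, 10), (27, 29, 13), (29, 14, 2), (29, 20, 37), (31, 28, 15), (38, 31, 21), (5, 15, 17)}

Selection B ≠ A AND A = 34: {(34, 23, 39)}
Set difference of the two operands is {(10, 26, 20), (13, 27, 29), (15, 31, 28), (17, 5, 15), (2, 29, 14), (21, 12, 28), (21, 38, 31), (36, 11, 17), (36, 25, 9), (37, 29, 20)}.
Set difference of the two operands is {(10, 26, 20), (13, 27, 29), (15, 31, 28), (17, 5, 15), (2, 29, 14), (21, 12, 28), (21, 38, 31), (36, 11, 17), (36, 25, 9), (37, 29, 20)}.
Keep only column(s) D, B, A: {(11, 17, 36), (12, 28, 21), (25, 9, 36), (26, 20, 10), (27, 29, 13), (29, 14, 2), (29, 20, 37), (31, 28, 15), (38, 31, 21), (5, 15, 17)}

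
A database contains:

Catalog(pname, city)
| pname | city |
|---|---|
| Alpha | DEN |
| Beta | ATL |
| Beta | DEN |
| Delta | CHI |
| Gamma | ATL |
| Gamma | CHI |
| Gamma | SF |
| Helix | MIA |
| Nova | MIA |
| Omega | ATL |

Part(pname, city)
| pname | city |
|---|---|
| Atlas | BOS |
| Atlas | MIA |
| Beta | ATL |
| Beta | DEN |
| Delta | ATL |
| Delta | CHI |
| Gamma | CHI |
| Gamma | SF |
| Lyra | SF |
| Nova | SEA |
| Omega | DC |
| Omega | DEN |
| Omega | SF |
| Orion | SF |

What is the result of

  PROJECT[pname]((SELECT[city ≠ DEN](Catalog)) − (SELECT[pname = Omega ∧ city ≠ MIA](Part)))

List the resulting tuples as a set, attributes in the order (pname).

{Beta, Delta, Gamma, Helix, Nova, Omega}

σ[city ≠ DEN]: keep tuples satisfying city ≠ DEN → {(Beta, ATL), (Delta, CHI), (Gamma, ATL), (Gamma, CHI), (Gamma, SF), (Helix, MIA), (Nova, MIA), (Omega, ATL)}
σ[pname = Omega ∧ city ≠ MIA]: keep tuples satisfying pname = Omega ∧ city ≠ MIA → {(Omega, DC), (Omega, DEN), (Omega, SF)}
Difference: {(Beta, ATL), (Delta, CHI), (Gamma, ATL), (Gamma, CHI), (Gamma, SF), (Helix, MIA), (Nova, MIA), (Omega, ATL)} with {(Omega, DC), (Omega, DEN), (Omega, SF)} → {(Beta, ATL), (Delta, CHI), (Gamma, ATL), (Gamma, CHI), (Gamma, SF), (Helix, MIA), (Nova, MIA), (Omega, ATL)}
π[pname]: project onto (pname) (2 duplicate(s) eliminated) → {Beta, Delta, Gamma, Helix, Nova, Omega}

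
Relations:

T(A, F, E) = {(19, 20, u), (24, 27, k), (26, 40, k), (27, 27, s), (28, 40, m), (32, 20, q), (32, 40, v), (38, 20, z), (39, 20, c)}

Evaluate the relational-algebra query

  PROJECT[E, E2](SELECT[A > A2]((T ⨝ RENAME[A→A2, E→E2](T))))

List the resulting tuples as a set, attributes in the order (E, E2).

{(c, q), (c, u), (c, z), (m, k), (q, u), (s, k), (v, k), (v, m), (z, q), (z, u)}

ρ[A→A2, E→E2]: schema becomes (A2, F, E2); tuples unchanged.
Natural join on F: {(19, 20, u, 19, u), (19, 20, u, 32, q), (19, 20, u, 38, z), (19, 20, u, 39, c), (24, 27, k, 24, k), (24, 27, k, 27, s), (26, 40, k, 26, k), (26, 40, k, 28, m), (26, 40, k, 32, v), (27, 27, s, 24, k), (27, 27, s, 27, s), (28, 40, m, 26, k), (28, 40, m, 28, m), (28, 40, m, 32, v), (32, 20, q, 19, u), (32, 20, q, 32, q), (32, 20, q, 38, z), (32, 20, q, 39, c), (32, 40, v, 26, k), (32, 40, v, 28, m), (32, 40, v, 32, v), (38, 20, z, 19, u), (38, 20, z, 32, q), (38, 20, z, 38, z), (38, 20, z, 39, c), (39, 20, c, 19, u), (39, 20, c, 32, q), (39, 20, c, 38, z), (39, 20, c, 39, c)}
Selection A > A2: {(27, 27, s, 24, k), (28, 40, m, 26, k), (32, 20, q, 19, u), (32, 40, v, 26, k), (32, 40, v, 28, m), (38, 20, z, 19, u), (38, 20, z, 32, q), (39, 20, c, 19, u), (39, 20, c, 32, q), (39, 20, c, 38, z)}
π[E, E2]: project onto (E, E2) → {(c, q), (c, u), (c, z), (m, k), (q, u), (s, k), (v, k), (v, m), (z, q), (z, u)}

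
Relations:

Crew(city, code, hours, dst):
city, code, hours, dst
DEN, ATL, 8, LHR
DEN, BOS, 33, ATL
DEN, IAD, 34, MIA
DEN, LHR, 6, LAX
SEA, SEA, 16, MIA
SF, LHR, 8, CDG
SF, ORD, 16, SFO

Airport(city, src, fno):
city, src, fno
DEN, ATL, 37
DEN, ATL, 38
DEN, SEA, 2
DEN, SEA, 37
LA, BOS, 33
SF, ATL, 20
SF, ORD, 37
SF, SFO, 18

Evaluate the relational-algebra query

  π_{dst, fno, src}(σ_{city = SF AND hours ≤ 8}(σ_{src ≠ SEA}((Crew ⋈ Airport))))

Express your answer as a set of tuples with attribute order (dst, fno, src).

Crew ⋈ Airport (natural join on city): {(DEN, ATL, 8, LHR, ATL, 37), (DEN, ATL, 8, LHR, ATL, 38), (DEN, ATL, 8, LHR, SEA, 2), (DEN, ATL, 8, LHR, SEA, 37), (DEN, BOS, 33, ATL, ATL, 37), (DEN, BOS, 33, ATL, ATL, 38), (DEN, BOS, 33, ATL, SEA, 2), (DEN, BOS, 33, ATL, SEA, 37), (DEN, IAD, 34, MIA, ATL, 37), (DEN, IAD, 34, MIA, ATL, 38), (DEN, IAD, 34, MIA, SEA, 2), (DEN, IAD, 34, MIA, SEA, 37), (DEN, LHR, 6, LAX, ATL, 37), (DEN, LHR, 6, LAX, ATL, 38), (DEN, LHR, 6, LAX, SEA, 2), (DEN, LHR, 6, LAX, SEA, 37), (SF, LHR, 8, CDG, ATL, 20), (SF, LHR, 8, CDG, ORD, 37), (SF, LHR, 8, CDG, SFO, 18), (SF, ORD, 16, SFO, ATL, 20), (SF, ORD, 16, SFO, ORD, 37), (SF, ORD, 16, SFO, SFO, 18)}
σ[src ≠ SEA]: keep tuples satisfying src ≠ SEA → {(DEN, ATL, 8, LHR, ATL, 37), (DEN, ATL, 8, LHR, ATL, 38), (DEN, BOS, 33, ATL, ATL, 37), (DEN, BOS, 33, ATL, ATL, 38), (DEN, IAD, 34, MIA, ATL, 37), (DEN, IAD, 34, MIA, ATL, 38), (DEN, LHR, 6, LAX, ATL, 37), (DEN, LHR, 6, LAX, ATL, 38), (SF, LHR, 8, CDG, ATL, 20), (SF, LHR, 8, CDG, ORD, 37), (SF, LHR, 8, CDG, SFO, 18), (SF, ORD, 16, SFO, ATL, 20), (SF, ORD, 16, SFO, ORD, 37), (SF, ORD, 16, SFO, SFO, 18)}
σ[city = SF AND hours ≤ 8]: keep tuples satisfying city = SF AND hours ≤ 8 → {(SF, LHR, 8, CDG, ATL, 20), (SF, LHR, 8, CDG, ORD, 37), (SF, LHR, 8, CDG, SFO, 18)}
Projecting to dst, fno, src: {(CDG, 18, SFO), (CDG, 20, ATL), (CDG, 37, ORD)}

{(CDG, 18, SFO), (CDG, 20, ATL), (CDG, 37, ORD)}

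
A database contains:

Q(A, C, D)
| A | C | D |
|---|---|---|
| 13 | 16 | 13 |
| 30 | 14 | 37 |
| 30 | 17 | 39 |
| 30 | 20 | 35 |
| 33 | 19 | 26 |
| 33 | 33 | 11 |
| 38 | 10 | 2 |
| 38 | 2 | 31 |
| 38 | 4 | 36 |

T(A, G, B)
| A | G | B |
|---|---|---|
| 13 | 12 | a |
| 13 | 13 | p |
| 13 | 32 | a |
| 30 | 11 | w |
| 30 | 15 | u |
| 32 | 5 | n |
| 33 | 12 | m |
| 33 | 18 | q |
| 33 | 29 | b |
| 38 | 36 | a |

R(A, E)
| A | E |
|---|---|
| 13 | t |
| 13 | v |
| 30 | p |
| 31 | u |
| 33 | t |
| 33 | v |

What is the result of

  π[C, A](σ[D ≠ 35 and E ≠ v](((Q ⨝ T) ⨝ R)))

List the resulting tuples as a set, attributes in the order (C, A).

{(14, 30), (16, 13), (17, 30), (19, 33), (33, 33)}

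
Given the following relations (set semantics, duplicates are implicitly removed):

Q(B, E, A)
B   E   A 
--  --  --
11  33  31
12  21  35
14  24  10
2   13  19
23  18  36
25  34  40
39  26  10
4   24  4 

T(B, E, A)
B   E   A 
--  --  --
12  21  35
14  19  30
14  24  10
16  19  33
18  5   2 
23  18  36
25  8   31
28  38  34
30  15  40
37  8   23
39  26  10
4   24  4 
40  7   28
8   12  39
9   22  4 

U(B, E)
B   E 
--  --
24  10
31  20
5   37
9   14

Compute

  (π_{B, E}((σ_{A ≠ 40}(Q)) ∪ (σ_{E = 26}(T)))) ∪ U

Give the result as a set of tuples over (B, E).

{(11, 33), (12, 21), (14, 24), (2, 13), (23, 18), (24, 10), (31, 20), (39, 26), (4, 24), (5, 37), (9, 14)}

Filtering on A ≠ 40 leaves {(11, 33, 31), (12, 21, 35), (14, 24, 10), (2, 13, 19), (23, 18, 36), (39, 26, 10), (4, 24, 4)}.
Filtering on E = 26 leaves {(39, 26, 10)}.
Set union of the two operands is {(11, 33, 31), (12, 21, 35), (14, 24, 10), (2, 13, 19), (23, 18, 36), (39, 26, 10), (4, 24, 4)}.
Projecting to B, E: {(11, 33), (12, 21), (14, 24), (2, 13), (23, 18), (39, 26), (4, 24)}
Set union of the two operands is {(11, 33), (12, 21), (14, 24), (2, 13), (23, 18), (24, 10), (31, 20), (39, 26), (4, 24), (5, 37), (9, 14)}.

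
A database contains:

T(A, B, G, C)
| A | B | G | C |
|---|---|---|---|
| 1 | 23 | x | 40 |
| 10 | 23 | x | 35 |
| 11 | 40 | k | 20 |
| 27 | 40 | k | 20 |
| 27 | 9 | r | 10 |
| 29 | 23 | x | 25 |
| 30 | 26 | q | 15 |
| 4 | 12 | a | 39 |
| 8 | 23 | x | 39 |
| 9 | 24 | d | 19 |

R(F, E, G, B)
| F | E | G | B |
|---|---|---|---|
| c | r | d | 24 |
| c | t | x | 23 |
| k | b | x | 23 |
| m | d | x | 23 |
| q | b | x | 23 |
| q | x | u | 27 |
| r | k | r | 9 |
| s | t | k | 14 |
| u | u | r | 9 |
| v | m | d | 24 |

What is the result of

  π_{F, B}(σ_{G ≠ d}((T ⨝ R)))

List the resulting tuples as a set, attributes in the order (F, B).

T ⋈ R (natural join on B, G): {(1, 23, x, 40, c, t), (1, 23, x, 40, k, b), (1, 23, x, 40, m, d), (1, 23, x, 40, q, b), (10, 23, x, 35, c, t), (10, 23, x, 35, k, b), (10, 23, x, 35, m, d), (10, 23, x, 35, q, b), (27, 9, r, 10, r, k), (27, 9, r, 10, u, u), (29, 23, x, 25, c, t), (29, 23, x, 25, k, b), (29, 23, x, 25, m, d), (29, 23, x, 25, q, b), (8, 23, x, 39, c, t), (8, 23, x, 39, k, b), (8, 23, x, 39, m, d), (8, 23, x, 39, q, b), (9, 24, d, 19, c, r), (9, 24, d, 19, v, m)}
σ[G ≠ d]: keep tuples satisfying G ≠ d → {(1, 23, x, 40, c, t), (1, 23, x, 40, k, b), (1, 23, x, 40, m, d), (1, 23, x, 40, q, b), (10, 23, x, 35, c, t), (10, 23, x, 35, k, b), (10, 23, x, 35, m, d), (10, 23, x, 35, q, b), (27, 9, r, 10, r, k), (27, 9, r, 10, u, u), (29, 23, x, 25, c, t), (29, 23, x, 25, k, b), (29, 23, x, 25, m, d), (29, 23, x, 25, q, b), (8, 23, x, 39, c, t), (8, 23, x, 39, k, b), (8, 23, x, 39, m, d), (8, 23, x, 39, q, b)}
π_{F, B} gives {(c, 23), (k, 23), (m, 23), (q, 23), (r, 9), (u, 9)} (12 duplicate(s) eliminated).

{(c, 23), (k, 23), (m, 23), (q, 23), (r, 9), (u, 9)}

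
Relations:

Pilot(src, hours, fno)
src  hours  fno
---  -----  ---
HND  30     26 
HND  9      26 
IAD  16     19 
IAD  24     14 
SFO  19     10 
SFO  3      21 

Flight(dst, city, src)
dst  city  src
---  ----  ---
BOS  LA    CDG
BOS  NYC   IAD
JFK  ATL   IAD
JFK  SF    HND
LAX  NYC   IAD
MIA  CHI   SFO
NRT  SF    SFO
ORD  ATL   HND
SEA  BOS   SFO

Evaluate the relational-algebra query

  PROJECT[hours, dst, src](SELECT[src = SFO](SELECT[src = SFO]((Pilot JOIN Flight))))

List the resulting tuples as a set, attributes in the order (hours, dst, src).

Pilot ⋈ Flight (natural join on src): {(HND, 30, 26, JFK, SF), (HND, 30, 26, ORD, ATL), (HND, 9, 26, JFK, SF), (HND, 9, 26, ORD, ATL), (IAD, 16, 19, BOS, NYC), (IAD, 16, 19, JFK, ATL), (IAD, 16, 19, LAX, NYC), (IAD, 24, 14, BOS, NYC), (IAD, 24, 14, JFK, ATL), (IAD, 24, 14, LAX, NYC), (SFO, 19, 10, MIA, CHI), (SFO, 19, 10, NRT, SF), (SFO, 19, 10, SEA, BOS), (SFO, 3, 21, MIA, CHI), (SFO, 3, 21, NRT, SF), (SFO, 3, 21, SEA, BOS)}
σ[src = SFO]: keep tuples satisfying src = SFO → {(SFO, 19, 10, MIA, CHI), (SFO, 19, 10, NRT, SF), (SFO, 19, 10, SEA, BOS), (SFO, 3, 21, MIA, CHI), (SFO, 3, 21, NRT, SF), (SFO, 3, 21, SEA, BOS)}
σ[src = SFO]: keep tuples satisfying src = SFO → {(SFO, 19, 10, MIA, CHI), (SFO, 19, 10, NRT, SF), (SFO, 19, 10, SEA, BOS), (SFO, 3, 21, MIA, CHI), (SFO, 3, 21, NRT, SF), (SFO, 3, 21, SEA, BOS)}
Keep only column(s) hours, dst, src: {(19, MIA, SFO), (19, NRT, SFO), (19, SEA, SFO), (3, MIA, SFO), (3, NRT, SFO), (3, SEA, SFO)}

{(19, MIA, SFO), (19, NRT, SFO), (19, SEA, SFO), (3, MIA, SFO), (3, NRT, SFO), (3, SEA, SFO)}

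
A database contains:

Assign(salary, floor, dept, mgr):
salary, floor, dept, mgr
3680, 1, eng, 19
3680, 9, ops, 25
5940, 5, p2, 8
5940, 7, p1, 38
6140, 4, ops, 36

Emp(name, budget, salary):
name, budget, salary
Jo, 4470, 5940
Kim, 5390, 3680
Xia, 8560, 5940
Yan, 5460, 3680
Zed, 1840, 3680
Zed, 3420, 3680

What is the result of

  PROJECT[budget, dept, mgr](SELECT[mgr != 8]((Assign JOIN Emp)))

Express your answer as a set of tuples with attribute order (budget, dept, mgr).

{(1840, eng, 19), (1840, ops, 25), (3420, eng, 19), (3420, ops, 25), (4470, p1, 38), (5390, eng, 19), (5390, ops, 25), (5460, eng, 19), (5460, ops, 25), (8560, p1, 38)}

Joining Assign and Emp on salary yields {(3680, 1, eng, 19, Kim, 5390), (3680, 1, eng, 19, Yan, 5460), (3680, 1, eng, 19, Zed, 1840), (3680, 1, eng, 19, Zed, 3420), (3680, 9, ops, 25, Kim, 5390), (3680, 9, ops, 25, Yan, 5460), (3680, 9, ops, 25, Zed, 1840), (3680, 9, ops, 25, Zed, 3420), (5940, 5, p2, 8, Jo, 4470), (5940, 5, p2, 8, Xia, 8560), (5940, 7, p1, 38, Jo, 4470), (5940, 7, p1, 38, Xia, 8560)}.
σ[mgr != 8]: keep tuples satisfying mgr != 8 → {(3680, 1, eng, 19, Kim, 5390), (3680, 1, eng, 19, Yan, 5460), (3680, 1, eng, 19, Zed, 1840), (3680, 1, eng, 19, Zed, 3420), (3680, 9, ops, 25, Kim, 5390), (3680, 9, ops, 25, Yan, 5460), (3680, 9, ops, 25, Zed, 1840), (3680, 9, ops, 25, Zed, 3420), (5940, 7, p1, 38, Jo, 4470), (5940, 7, p1, 38, Xia, 8560)}
π_{budget, dept, mgr} gives {(1840, eng, 19), (1840, ops, 25), (3420, eng, 19), (3420, ops, 25), (4470, p1, 38), (5390, eng, 19), (5390, ops, 25), (5460, eng, 19), (5460, ops, 25), (8560, p1, 38)}.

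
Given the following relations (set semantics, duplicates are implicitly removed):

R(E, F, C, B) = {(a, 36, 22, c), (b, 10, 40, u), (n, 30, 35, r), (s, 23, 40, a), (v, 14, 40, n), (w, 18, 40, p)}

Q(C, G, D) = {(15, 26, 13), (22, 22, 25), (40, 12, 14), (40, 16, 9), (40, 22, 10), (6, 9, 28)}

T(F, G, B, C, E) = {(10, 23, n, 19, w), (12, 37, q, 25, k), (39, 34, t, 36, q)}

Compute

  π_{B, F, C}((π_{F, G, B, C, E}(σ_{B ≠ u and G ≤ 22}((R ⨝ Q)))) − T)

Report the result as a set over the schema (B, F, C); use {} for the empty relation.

Natural join on C: {(a, 36, 22, c, 22, 25), (b, 10, 40, u, 12, 14), (b, 10, 40, u, 16, 9), (b, 10, 40, u, 22, 10), (s, 23, 40, a, 12, 14), (s, 23, 40, a, 16, 9), (s, 23, 40, a, 22, 10), (v, 14, 40, n, 12, 14), (v, 14, 40, n, 16, 9), (v, 14, 40, n, 22, 10), (w, 18, 40, p, 12, 14), (w, 18, 40, p, 16, 9), (w, 18, 40, p, 22, 10)}
σ[B ≠ u and G ≤ 22]: keep tuples satisfying B ≠ u and G ≤ 22 → {(a, 36, 22, c, 22, 25), (s, 23, 40, a, 12, 14), (s, 23, 40, a, 16, 9), (s, 23, 40, a, 22, 10), (v, 14, 40, n, 12, 14), (v, 14, 40, n, 16, 9), (v, 14, 40, n, 22, 10), (w, 18, 40, p, 12, 14), (w, 18, 40, p, 16, 9), (w, 18, 40, p, 22, 10)}
Keep only column(s) F, G, B, C, E: {(14, 12, n, 40, v), (14, 16, n, 40, v), (14, 22, n, 40, v), (18, 12, p, 40, w), (18, 16, p, 40, w), (18, 22, p, 40, w), (23, 12, a, 40, s), (23, 16, a, 40, s), (23, 22, a, 40, s), (36, 22, c, 22, a)}
Taking the difference: {(14, 12, n, 40, v), (14, 16, n, 40, v), (14, 22, n, 40, v), (18, 12, p, 40, w), (18, 16, p, 40, w), (18, 22, p, 40, w), (23, 12, a, 40, s), (23, 16, a, 40, s), (23, 22, a, 40, s), (36, 22, c, 22, a)}
Keep only column(s) B, F, C (6 duplicate(s) eliminated): {(a, 23, 40), (c, 36, 22), (n, 14, 40), (p, 18, 40)}

{(a, 23, 40), (c, 36, 22), (n, 14, 40), (p, 18, 40)}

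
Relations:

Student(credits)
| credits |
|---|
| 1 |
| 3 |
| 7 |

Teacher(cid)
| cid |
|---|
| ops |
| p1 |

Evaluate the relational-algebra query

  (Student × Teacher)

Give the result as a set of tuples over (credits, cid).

{(1, ops), (1, p1), (3, ops), (3, p1), (7, ops), (7, p1)}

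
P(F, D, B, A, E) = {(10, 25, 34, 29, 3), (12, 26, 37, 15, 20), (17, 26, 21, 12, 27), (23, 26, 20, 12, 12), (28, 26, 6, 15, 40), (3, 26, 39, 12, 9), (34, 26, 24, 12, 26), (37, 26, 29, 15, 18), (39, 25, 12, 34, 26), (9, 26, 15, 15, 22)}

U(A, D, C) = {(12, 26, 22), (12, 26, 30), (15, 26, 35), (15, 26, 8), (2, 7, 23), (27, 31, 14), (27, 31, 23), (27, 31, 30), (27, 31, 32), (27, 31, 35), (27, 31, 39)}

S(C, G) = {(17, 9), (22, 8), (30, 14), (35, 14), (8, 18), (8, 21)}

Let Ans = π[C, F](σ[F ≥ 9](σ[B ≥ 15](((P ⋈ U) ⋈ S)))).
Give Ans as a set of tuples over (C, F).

Natural join on D, A: {(12, 26, 37, 15, 20, 35), (12, 26, 37, 15, 20, 8), (17, 26, 21, 12, 27, 22), (17, 26, 21, 12, 27, 30), (23, 26, 20, 12, 12, 22), (23, 26, 20, 12, 12, 30), (28, 26, 6, 15, 40, 35), (28, 26, 6, 15, 40, 8), (3, 26, 39, 12, 9, 22), (3, 26, 39, 12, 9, 30), (34, 26, 24, 12, 26, 22), (34, 26, 24, 12, 26, 30), (37, 26, 29, 15, 18, 35), (37, 26, 29, 15, 18, 8), (9, 26, 15, 15, 22, 35), (9, 26, 15, 15, 22, 8)}
Natural join on C: {(12, 26, 37, 15, 20, 35, 14), (12, 26, 37, 15, 20, 8, 18), (12, 26, 37, 15, 20, 8, 21), (17, 26, 21, 12, 27, 22, 8), (17, 26, 21, 12, 27, 30, 14), (23, 26, 20, 12, 12, 22, 8), (23, 26, 20, 12, 12, 30, 14), (28, 26, 6, 15, 40, 35, 14), (28, 26, 6, 15, 40, 8, 18), (28, 26, 6, 15, 40, 8, 21), (3, 26, 39, 12, 9, 22, 8), (3, 26, 39, 12, 9, 30, 14), (34, 26, 24, 12, 26, 22, 8), (34, 26, 24, 12, 26, 30, 14), (37, 26, 29, 15, 18, 35, 14), (37, 26, 29, 15, 18, 8, 18), (37, 26, 29, 15, 18, 8, 21), (9, 26, 15, 15, 22, 35, 14), (9, 26, 15, 15, 22, 8, 18), (9, 26, 15, 15, 22, 8, 21)}
Filtering on B ≥ 15 leaves {(12, 26, 37, 15, 20, 35, 14), (12, 26, 37, 15, 20, 8, 18), (12, 26, 37, 15, 20, 8, 21), (17, 26, 21, 12, 27, 22, 8), (17, 26, 21, 12, 27, 30, 14), (23, 26, 20, 12, 12, 22, 8), (23, 26, 20, 12, 12, 30, 14), (3, 26, 39, 12, 9, 22, 8), (3, 26, 39, 12, 9, 30, 14), (34, 26, 24, 12, 26, 22, 8), (34, 26, 24, 12, 26, 30, 14), (37, 26, 29, 15, 18, 35, 14), (37, 26, 29, 15, 18, 8, 18), (37, 26, 29, 15, 18, 8, 21), (9, 26, 15, 15, 22, 35, 14), (9, 26, 15, 15, 22, 8, 18), (9, 26, 15, 15, 22, 8, 21)}.
Filtering on F ≥ 9 leaves {(12, 26, 37, 15, 20, 35, 14), (12, 26, 37, 15, 20, 8, 18), (12, 26, 37, 15, 20, 8, 21), (17, 26, 21, 12, 27, 22, 8), (17, 26, 21, 12, 27, 30, 14), (23, 26, 20, 12, 12, 22, 8), (23, 26, 20, 12, 12, 30, 14), (34, 26, 24, 12, 26, 22, 8), (34, 26, 24, 12, 26, 30, 14), (37, 26, 29, 15, 18, 35, 14), (37, 26, 29, 15, 18, 8, 18), (37, 26, 29, 15, 18, 8, 21), (9, 26, 15, 15, 22, 35, 14), (9, 26, 15, 15, 22, 8, 18), (9, 26, 15, 15, 22, 8, 21)}.
π[C, F]: project onto (C, F) (3 duplicate(s) eliminated) → {(22, 17), (22, 23), (22, 34), (30, 17), (30, 23), (30, 34), (35, 12), (35, 37), (35, 9), (8, 12), (8, 37), (8, 9)}

{(22, 17), (22, 23), (22, 34), (30, 17), (30, 23), (30, 34), (35, 12), (35, 37), (35, 9), (8, 12), (8, 37), (8, 9)}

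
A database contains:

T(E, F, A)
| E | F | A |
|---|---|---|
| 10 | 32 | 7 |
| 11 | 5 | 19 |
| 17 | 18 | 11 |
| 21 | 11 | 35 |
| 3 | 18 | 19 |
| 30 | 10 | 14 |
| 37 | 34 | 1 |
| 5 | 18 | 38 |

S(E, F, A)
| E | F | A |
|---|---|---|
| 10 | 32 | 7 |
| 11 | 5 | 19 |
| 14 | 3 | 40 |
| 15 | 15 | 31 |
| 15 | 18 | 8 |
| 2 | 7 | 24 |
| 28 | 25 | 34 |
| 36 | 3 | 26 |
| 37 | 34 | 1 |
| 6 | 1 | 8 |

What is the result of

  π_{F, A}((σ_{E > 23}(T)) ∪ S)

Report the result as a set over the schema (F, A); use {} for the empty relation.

{(1, 8), (10, 14), (15, 31), (18, 8), (25, 34), (3, 26), (3, 40), (32, 7), (34, 1), (5, 19), (7, 24)}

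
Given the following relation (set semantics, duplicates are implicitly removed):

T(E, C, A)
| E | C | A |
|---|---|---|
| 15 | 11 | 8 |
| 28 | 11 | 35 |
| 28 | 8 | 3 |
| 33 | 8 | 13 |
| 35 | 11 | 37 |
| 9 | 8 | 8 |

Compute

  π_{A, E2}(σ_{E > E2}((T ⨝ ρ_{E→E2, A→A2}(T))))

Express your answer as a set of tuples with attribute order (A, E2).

{(13, 28), (13, 9), (3, 9), (35, 15), (37, 15), (37, 28)}

ρ[E→E2, A→A2]: schema becomes (E2, C, A2); tuples unchanged.
Natural join on C: {(15, 11, 8, 15, 8), (15, 11, 8, 28, 35), (15, 11, 8, 35, 37), (28, 11, 35, 15, 8), (28, 11, 35, 28, 35), (28, 11, 35, 35, 37), (28, 8, 3, 28, 3), (28, 8, 3, 33, 13), (28, 8, 3, 9, 8), (33, 8, 13, 28, 3), (33, 8, 13, 33, 13), (33, 8, 13, 9, 8), (35, 11, 37, 15, 8), (35, 11, 37, 28, 35), (35, 11, 37, 35, 37), (9, 8, 8, 28, 3), (9, 8, 8, 33, 13), (9, 8, 8, 9, 8)}
Filtering on E > E2 leaves {(28, 11, 35, 15, 8), (28, 8, 3, 9, 8), (33, 8, 13, 28, 3), (33, 8, 13, 9, 8), (35, 11, 37, 15, 8), (35, 11, 37, 28, 35)}.
π[A, E2]: project onto (A, E2) → {(13, 28), (13, 9), (3, 9), (35, 15), (37, 15), (37, 28)}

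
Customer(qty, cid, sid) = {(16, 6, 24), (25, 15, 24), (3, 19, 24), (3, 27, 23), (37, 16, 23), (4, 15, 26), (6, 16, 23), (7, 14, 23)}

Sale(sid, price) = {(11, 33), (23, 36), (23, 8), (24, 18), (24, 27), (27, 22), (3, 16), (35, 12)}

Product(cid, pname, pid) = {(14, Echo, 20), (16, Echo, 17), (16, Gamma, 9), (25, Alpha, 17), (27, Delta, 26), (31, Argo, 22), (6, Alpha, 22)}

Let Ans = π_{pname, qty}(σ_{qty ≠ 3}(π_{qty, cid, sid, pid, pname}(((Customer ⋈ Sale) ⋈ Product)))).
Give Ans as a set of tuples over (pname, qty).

{(Alpha, 16), (Echo, 37), (Echo, 6), (Echo, 7), (Gamma, 37), (Gamma, 6)}

Customer ⋈ Sale (natural join on sid): {(16, 6, 24, 18), (16, 6, 24, 27), (25, 15, 24, 18), (25, 15, 24, 27), (3, 19, 24, 18), (3, 19, 24, 27), (3, 27, 23, 36), (3, 27, 23, 8), (37, 16, 23, 36), (37, 16, 23, 8), (6, 16, 23, 36), (6, 16, 23, 8), (7, 14, 23, 36), (7, 14, 23, 8)}
(Customer ⋈ Sale) ⋈ Product (natural join on cid): {(16, 6, 24, 18, Alpha, 22), (16, 6, 24, 27, Alpha, 22), (3, 27, 23, 36, Delta, 26), (3, 27, 23, 8, Delta, 26), (37, 16, 23, 36, Echo, 17), (37, 16, 23, 36, Gamma, 9), (37, 16, 23, 8, Echo, 17), (37, 16, 23, 8, Gamma, 9), (6, 16, 23, 36, Echo, 17), (6, 16, 23, 36, Gamma, 9), (6, 16, 23, 8, Echo, 17), (6, 16, 23, 8, Gamma, 9), (7, 14, 23, 36, Echo, 20), (7, 14, 23, 8, Echo, 20)}
Projecting to qty, cid, sid, pid, pname (7 duplicate(s) eliminated): {(16, 6, 24, 22, Alpha), (3, 27, 23, 26, Delta), (37, 16, 23, 17, Echo), (37, 16, 23, 9, Gamma), (6, 16, 23, 17, Echo), (6, 16, 23, 9, Gamma), (7, 14, 23, 20, Echo)}
Filtering on qty ≠ 3 leaves {(16, 6, 24, 22, Alpha), (37, 16, 23, 17, Echo), (37, 16, 23, 9, Gamma), (6, 16, 23, 17, Echo), (6, 16, 23, 9, Gamma), (7, 14, 23, 20, Echo)}.
Projecting to pname, qty: {(Alpha, 16), (Echo, 37), (Echo, 6), (Echo, 7), (Gamma, 37), (Gamma, 6)}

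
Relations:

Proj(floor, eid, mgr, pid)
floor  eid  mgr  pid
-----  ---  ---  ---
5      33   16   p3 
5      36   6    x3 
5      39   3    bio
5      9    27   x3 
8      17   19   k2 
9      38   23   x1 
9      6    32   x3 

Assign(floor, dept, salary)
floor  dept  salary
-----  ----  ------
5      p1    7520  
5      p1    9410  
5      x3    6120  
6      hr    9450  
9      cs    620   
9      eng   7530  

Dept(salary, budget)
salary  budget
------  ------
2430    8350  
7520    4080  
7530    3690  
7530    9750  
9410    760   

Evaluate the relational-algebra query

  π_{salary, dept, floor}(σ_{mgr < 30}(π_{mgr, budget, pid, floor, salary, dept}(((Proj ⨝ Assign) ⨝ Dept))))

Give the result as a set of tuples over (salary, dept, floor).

Proj ⋈ Assign (natural join on floor): {(5, 33, 16, p3, p1, 7520), (5, 33, 16, p3, p1, 9410), (5, 33, 16, p3, x3, 6120), (5, 36, 6, x3, p1, 7520), (5, 36, 6, x3, p1, 9410), (5, 36, 6, x3, x3, 6120), (5, 39, 3, bio, p1, 7520), (5, 39, 3, bio, p1, 9410), (5, 39, 3, bio, x3, 6120), (5, 9, 27, x3, p1, 7520), (5, 9, 27, x3, p1, 9410), (5, 9, 27, x3, x3, 6120), (9, 38, 23, x1, cs, 620), (9, 38, 23, x1, eng, 7530), (9, 6, 32, x3, cs, 620), (9, 6, 32, x3, eng, 7530)}
(Proj ⨝ Assign) ⋈ Dept (natural join on salary): {(5, 33, 16, p3, p1, 7520, 4080), (5, 33, 16, p3, p1, 9410, 760), (5, 36, 6, x3, p1, 7520, 4080), (5, 36, 6, x3, p1, 9410, 760), (5, 39, 3, bio, p1, 7520, 4080), (5, 39, 3, bio, p1, 9410, 760), (5, 9, 27, x3, p1, 7520, 4080), (5, 9, 27, x3, p1, 9410, 760), (9, 38, 23, x1, eng, 7530, 3690), (9, 38, 23, x1, eng, 7530, 9750), (9, 6, 32, x3, eng, 7530, 3690), (9, 6, 32, x3, eng, 7530, 9750)}
π[mgr, budget, pid, floor, salary, dept]: project onto (mgr, budget, pid, floor, salary, dept) → {(16, 4080, p3, 5, 7520, p1), (16, 760, p3, 5, 9410, p1), (23, 3690, x1, 9, 7530, eng), (23, 9750, x1, 9, 7530, eng), (27, 4080, x3, 5, 7520, p1), (27, 760, x3, 5, 9410, p1), (3, 4080, bio, 5, 7520, p1), (3, 760, bio, 5, 9410, p1), (32, 3690, x3, 9, 7530, eng), (32, 9750, x3, 9, 7530, eng), (6, 4080, x3, 5, 7520, p1), (6, 760, x3, 5, 9410, p1)}
Selection mgr < 30: {(16, 4080, p3, 5, 7520, p1), (16, 760, p3, 5, 9410, p1), (23, 3690, x1, 9, 7530, eng), (23, 9750, x1, 9, 7530, eng), (27, 4080, x3, 5, 7520, p1), (27, 760, x3, 5, 9410, p1), (3, 4080, bio, 5, 7520, p1), (3, 760, bio, 5, 9410, p1), (6, 4080, x3, 5, 7520, p1), (6, 760, x3, 5, 9410, p1)}
π[salary, dept, floor]: project onto (salary, dept, floor) (7 duplicate(s) eliminated) → {(7520, p1, 5), (7530, eng, 9), (9410, p1, 5)}

{(7520, p1, 5), (7530, eng, 9), (9410, p1, 5)}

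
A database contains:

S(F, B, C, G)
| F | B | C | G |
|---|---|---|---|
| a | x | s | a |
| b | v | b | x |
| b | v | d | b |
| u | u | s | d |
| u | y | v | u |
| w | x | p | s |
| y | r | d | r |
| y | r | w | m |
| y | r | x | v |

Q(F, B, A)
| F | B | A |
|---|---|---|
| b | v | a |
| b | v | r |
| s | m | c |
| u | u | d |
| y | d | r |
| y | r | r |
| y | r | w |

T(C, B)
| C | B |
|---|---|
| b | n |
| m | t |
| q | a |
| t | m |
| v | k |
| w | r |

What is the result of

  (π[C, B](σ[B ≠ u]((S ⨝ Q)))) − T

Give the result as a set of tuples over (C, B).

S ⋈ Q (natural join on F, B): {(b, v, b, x, a), (b, v, b, x, r), (b, v, d, b, a), (b, v, d, b, r), (u, u, s, d, d), (y, r, d, r, r), (y, r, d, r, w), (y, r, w, m, r), (y, r, w, m, w), (y, r, x, v, r), (y, r, x, v, w)}
σ[B ≠ u]: keep tuples satisfying B ≠ u → {(b, v, b, x, a), (b, v, b, x, r), (b, v, d, b, a), (b, v, d, b, r), (y, r, d, r, r), (y, r, d, r, w), (y, r, w, m, r), (y, r, w, m, w), (y, r, x, v, r), (y, r, x, v, w)}
π[C, B]: project onto (C, B) (5 duplicate(s) eliminated) → {(b, v), (d, r), (d, v), (w, r), (x, r)}
Set difference of the two operands is {(b, v), (d, r), (d, v), (x, r)}.

{(b, v), (d, r), (d, v), (x, r)}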